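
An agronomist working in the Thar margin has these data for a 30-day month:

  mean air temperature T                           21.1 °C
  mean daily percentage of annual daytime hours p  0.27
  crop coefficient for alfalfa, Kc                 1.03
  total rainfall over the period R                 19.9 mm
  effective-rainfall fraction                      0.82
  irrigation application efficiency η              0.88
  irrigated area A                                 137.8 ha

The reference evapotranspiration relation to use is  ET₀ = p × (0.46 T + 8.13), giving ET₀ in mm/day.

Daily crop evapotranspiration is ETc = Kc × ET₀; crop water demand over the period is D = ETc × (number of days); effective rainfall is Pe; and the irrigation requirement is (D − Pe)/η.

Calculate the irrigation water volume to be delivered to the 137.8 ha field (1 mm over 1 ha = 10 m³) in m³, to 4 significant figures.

207500 m³

ET₀ = 0.27 × (0.46 × 21.1 + 8.13) = 0.27 × 17.836 = 4.8157 mm/d
ETc = Kc × ET₀ = 1.03 × 4.8157 = 4.9602 mm/d
Crop demand D = ETc × 30 d = 4.9602 × 30 = 148.806 mm
Pe = 0.82 × 19.9 = 16.318 mm
D − Pe = 148.806 − 16.318 = 132.488 mm
Gross irrigation = 132.488 / 0.88 = 150.555 mm
Volume = 150.555 mm × 137.8 ha × 10 = 207464.8 m³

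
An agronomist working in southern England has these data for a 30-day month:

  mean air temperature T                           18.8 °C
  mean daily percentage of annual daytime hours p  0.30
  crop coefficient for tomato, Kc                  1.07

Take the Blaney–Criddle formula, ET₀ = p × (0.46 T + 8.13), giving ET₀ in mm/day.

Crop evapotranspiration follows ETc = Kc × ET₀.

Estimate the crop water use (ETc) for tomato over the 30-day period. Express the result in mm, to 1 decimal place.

ET₀ = 0.30 × (0.46 × 18.8 + 8.13) = 0.30 × 16.778 = 5.0334 mm/d
ETc = Kc × ET₀ = 1.07 × 5.0334 = 5.3857 mm/d
Over 30 days: 5.3857 × 30 = 161.571 mm

161.6 mm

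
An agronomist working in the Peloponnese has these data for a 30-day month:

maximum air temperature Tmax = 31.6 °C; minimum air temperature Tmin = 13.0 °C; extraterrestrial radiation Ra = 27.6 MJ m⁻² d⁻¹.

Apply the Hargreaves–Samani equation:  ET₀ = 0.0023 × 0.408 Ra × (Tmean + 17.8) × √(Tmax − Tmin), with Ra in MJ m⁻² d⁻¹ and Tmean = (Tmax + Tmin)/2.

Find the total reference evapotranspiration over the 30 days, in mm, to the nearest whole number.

Tmean = (31.6 + 13.0)/2 = 22.30 °C
0.408 Ra = 0.408 × 27.6 = 11.2608 mm/d equivalent
ET₀ = 0.0023 × 11.2608 × (22.30 + 17.8) × √18.6 = 0.0023 × 11.2608 × 40.10 × 4.3128 = 4.4792 mm/d
Over 30 days: 4.4792 × 30 = 134.376 mm

134 mm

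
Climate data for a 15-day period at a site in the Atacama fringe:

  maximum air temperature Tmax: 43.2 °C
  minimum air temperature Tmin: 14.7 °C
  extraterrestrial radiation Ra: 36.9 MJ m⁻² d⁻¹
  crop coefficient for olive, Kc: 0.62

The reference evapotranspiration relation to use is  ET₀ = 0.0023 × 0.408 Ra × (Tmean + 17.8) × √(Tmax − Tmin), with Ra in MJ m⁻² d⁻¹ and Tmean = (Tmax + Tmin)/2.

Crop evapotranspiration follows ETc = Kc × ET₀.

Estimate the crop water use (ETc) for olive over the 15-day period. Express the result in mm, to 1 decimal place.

Tmean = (43.2 + 14.7)/2 = 28.95 °C
0.408 Ra = 0.408 × 36.9 = 15.0552 mm/d equivalent
ET₀ = 0.0023 × 15.0552 × (28.95 + 17.8) × √28.5 = 0.0023 × 15.0552 × 46.75 × 5.3385 = 8.6420 mm/d
ETc = Kc × ET₀ = 0.62 × 8.6420 = 5.3580 mm/d
Over 15 days: 5.3580 × 15 = 80.370 mm

80.4 mm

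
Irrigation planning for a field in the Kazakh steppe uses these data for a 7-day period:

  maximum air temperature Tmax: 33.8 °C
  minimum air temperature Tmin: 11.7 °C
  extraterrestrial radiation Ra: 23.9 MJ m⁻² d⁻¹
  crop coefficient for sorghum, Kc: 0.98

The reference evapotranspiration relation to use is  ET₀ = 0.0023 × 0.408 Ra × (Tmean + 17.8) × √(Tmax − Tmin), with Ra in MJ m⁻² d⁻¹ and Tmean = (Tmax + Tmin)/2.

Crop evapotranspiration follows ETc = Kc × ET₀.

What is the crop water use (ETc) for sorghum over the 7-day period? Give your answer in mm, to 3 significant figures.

29.3 mm

Tmean = (33.8 + 11.7)/2 = 22.75 °C
0.408 Ra = 0.408 × 23.9 = 9.7512 mm/d equivalent
ET₀ = 0.0023 × 9.7512 × (22.75 + 17.8) × √22.1 = 0.0023 × 9.7512 × 40.55 × 4.7011 = 4.2754 mm/d
ETc = Kc × ET₀ = 0.98 × 4.2754 = 4.1899 mm/d
Over 7 days: 4.1899 × 7 = 29.329 mm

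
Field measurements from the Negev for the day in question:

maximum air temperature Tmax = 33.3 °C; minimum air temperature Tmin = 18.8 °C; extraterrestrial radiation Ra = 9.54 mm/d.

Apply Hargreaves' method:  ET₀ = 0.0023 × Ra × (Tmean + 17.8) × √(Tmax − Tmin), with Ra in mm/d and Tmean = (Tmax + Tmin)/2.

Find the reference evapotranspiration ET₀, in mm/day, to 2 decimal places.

3.66 mm/day

Tmean = (33.3 + 18.8)/2 = 26.05 °C
ET₀ = 0.0023 × 9.54 × (26.05 + 17.8) × √14.5 = 0.0023 × 9.54 × 43.85 × 3.8079 = 3.6638 mm/d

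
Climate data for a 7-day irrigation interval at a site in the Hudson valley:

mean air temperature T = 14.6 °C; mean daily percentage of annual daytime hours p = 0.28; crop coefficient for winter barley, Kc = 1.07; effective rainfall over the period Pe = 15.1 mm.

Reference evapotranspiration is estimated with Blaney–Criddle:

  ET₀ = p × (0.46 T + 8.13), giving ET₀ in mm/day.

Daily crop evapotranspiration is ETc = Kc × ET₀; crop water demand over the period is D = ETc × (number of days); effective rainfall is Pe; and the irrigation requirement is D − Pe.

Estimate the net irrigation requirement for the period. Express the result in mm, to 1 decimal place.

ET₀ = 0.28 × (0.46 × 14.6 + 8.13) = 0.28 × 14.846 = 4.1569 mm/d
ETc = Kc × ET₀ = 1.07 × 4.1569 = 4.4479 mm/d
Crop demand D = ETc × 7 d = 4.4479 × 7 = 31.135 mm
D − Pe = 31.135 − 15.1 = 16.035 mm

16.0 mm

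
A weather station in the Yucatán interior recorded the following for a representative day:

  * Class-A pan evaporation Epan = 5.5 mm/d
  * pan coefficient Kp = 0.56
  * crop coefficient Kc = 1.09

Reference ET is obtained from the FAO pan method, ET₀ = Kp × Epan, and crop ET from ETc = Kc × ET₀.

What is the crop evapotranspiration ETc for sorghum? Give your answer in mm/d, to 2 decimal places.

3.36 mm/d

ET₀ = 0.56 × 5.5 = 3.0800 mm/d
ETc = Kc × ET₀ = 1.09 × 3.0800 = 3.3572 mm/d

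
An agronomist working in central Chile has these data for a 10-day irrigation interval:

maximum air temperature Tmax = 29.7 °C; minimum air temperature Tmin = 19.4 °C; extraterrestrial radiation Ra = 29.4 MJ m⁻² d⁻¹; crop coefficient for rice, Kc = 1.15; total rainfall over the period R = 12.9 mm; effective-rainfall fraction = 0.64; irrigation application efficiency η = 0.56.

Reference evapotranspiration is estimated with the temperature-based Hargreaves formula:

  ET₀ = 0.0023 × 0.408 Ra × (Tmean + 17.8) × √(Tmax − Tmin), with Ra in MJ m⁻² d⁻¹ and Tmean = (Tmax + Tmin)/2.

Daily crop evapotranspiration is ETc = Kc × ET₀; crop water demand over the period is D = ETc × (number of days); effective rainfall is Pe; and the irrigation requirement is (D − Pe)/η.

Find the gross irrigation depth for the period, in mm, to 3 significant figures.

Tmean = (29.7 + 19.4)/2 = 24.55 °C
0.408 Ra = 0.408 × 29.4 = 11.9952 mm/d equivalent
ET₀ = 0.0023 × 11.9952 × (24.55 + 17.8) × √10.3 = 0.0023 × 11.9952 × 42.35 × 3.2094 = 3.7498 mm/d
ETc = Kc × ET₀ = 1.15 × 3.7498 = 4.3123 mm/d
Crop demand D = ETc × 10 d = 4.3123 × 10 = 43.123 mm
Pe = 0.64 × 12.9 = 8.256 mm
D − Pe = 43.123 − 8.256 = 34.867 mm
Gross irrigation = 34.867 / 0.56 = 62.263 mm

62.3 mm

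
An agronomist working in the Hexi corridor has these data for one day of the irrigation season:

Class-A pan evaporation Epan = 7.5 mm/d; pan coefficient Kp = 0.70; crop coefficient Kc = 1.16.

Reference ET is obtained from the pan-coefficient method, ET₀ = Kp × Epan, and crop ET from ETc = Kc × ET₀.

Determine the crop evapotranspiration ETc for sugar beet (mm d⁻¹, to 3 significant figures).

6.09 mm d⁻¹

ET₀ = 0.70 × 7.5 = 5.2500 mm/d
ETc = Kc × ET₀ = 1.16 × 5.2500 = 6.0900 mm/d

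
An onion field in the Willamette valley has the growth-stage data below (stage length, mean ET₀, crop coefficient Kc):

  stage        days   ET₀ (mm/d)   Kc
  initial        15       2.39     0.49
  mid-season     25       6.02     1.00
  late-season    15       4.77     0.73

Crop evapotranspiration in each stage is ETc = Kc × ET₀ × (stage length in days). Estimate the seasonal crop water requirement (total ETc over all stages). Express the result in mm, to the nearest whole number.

initial: 0.49 × 2.39 × 15 = 17.57 mm
mid-season: 1.00 × 6.02 × 25 = 150.50 mm
late-season: 0.73 × 4.77 × 15 = 52.23 mm
Seasonal total = 220.30 mm

220 mm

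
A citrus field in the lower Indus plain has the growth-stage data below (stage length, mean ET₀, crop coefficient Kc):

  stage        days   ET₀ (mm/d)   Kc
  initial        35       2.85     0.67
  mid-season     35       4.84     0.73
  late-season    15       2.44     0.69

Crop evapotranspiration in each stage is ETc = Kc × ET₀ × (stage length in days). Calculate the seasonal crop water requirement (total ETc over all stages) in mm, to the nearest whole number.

initial: 0.67 × 2.85 × 35 = 66.83 mm
mid-season: 0.73 × 4.84 × 35 = 123.66 mm
late-season: 0.69 × 2.44 × 15 = 25.25 mm
Seasonal total = 215.74 mm

216 mm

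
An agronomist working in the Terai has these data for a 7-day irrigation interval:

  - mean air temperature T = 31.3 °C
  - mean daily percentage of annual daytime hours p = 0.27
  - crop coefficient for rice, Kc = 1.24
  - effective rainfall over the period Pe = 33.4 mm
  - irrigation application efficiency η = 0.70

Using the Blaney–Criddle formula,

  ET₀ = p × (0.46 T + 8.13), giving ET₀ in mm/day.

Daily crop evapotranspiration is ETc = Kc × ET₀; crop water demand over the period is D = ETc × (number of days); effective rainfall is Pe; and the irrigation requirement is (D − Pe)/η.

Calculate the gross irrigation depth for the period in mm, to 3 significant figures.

ET₀ = 0.27 × (0.46 × 31.3 + 8.13) = 0.27 × 22.528 = 6.0826 mm/d
ETc = Kc × ET₀ = 1.24 × 6.0826 = 7.5424 mm/d
Crop demand D = ETc × 7 d = 7.5424 × 7 = 52.797 mm
D − Pe = 52.797 − 33.4 = 19.397 mm
Gross irrigation = 19.397 / 0.70 = 27.710 mm

27.7 mm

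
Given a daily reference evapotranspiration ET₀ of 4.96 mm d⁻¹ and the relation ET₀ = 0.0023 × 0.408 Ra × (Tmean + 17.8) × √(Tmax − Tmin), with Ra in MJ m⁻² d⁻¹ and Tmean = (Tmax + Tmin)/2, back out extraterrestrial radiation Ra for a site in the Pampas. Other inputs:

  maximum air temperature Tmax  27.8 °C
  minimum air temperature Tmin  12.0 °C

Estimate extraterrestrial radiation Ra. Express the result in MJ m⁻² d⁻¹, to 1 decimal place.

Tmean = (27.8+12.0)/2 = 19.90 °C; ΔT = 15.8
Ra = ET₀ / [0.0023 × 0.408 × (Tmean+17.8) × √ΔT]
   = 4.96 / (0.0023 × 0.408 × 37.70 × 3.9749) = 35.272 MJ m⁻² d⁻¹

35.3 MJ m⁻² d⁻¹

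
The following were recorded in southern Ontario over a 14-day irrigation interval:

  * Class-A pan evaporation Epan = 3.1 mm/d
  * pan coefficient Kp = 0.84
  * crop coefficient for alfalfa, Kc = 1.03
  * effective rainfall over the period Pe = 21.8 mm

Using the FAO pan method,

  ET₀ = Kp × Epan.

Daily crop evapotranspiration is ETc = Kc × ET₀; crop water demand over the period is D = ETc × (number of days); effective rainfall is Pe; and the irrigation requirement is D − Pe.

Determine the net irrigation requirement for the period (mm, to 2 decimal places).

15.75 mm

ET₀ = 0.84 × 3.1 = 2.6040 mm/d
ETc = Kc × ET₀ = 1.03 × 2.6040 = 2.6821 mm/d
Crop demand D = ETc × 14 d = 2.6821 × 14 = 37.549 mm
D − Pe = 37.549 − 21.8 = 15.749 mm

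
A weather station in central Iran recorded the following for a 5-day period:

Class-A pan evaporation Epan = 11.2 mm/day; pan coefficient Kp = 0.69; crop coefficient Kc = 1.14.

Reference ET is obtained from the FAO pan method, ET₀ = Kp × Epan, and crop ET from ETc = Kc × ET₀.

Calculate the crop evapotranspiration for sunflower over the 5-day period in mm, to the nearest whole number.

ET₀ = 0.69 × 11.2 = 7.7280 mm/d
ETc = Kc × ET₀ = 1.14 × 7.7280 = 8.8099 mm/d
Over 5 days: 8.8099 × 5 = 44.050 mm

44 mm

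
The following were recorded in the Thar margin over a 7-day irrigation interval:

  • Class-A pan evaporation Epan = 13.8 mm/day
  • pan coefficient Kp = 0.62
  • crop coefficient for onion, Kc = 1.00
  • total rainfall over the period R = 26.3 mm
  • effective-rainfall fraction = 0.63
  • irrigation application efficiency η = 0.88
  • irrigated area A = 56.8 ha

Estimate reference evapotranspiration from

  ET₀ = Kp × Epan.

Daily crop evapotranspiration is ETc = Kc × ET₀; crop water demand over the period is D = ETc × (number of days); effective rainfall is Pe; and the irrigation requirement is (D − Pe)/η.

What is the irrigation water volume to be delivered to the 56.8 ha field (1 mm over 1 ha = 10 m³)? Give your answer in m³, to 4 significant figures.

27960 m³

ET₀ = 0.62 × 13.8 = 8.5560 mm/d
ETc = Kc × ET₀ = 1.00 × 8.5560 = 8.5560 mm/d
Crop demand D = ETc × 7 d = 8.5560 × 7 = 59.892 mm
Pe = 0.63 × 26.3 = 16.569 mm
D − Pe = 59.892 − 16.569 = 43.323 mm
Gross irrigation = 43.323 / 0.88 = 49.231 mm
Volume = 49.231 mm × 56.8 ha × 10 = 27963.2 m³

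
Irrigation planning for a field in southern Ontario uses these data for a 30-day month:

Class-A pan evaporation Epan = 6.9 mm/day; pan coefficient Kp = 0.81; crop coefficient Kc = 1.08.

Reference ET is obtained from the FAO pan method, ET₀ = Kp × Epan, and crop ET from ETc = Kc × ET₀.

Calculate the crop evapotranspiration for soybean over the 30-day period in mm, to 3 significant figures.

ET₀ = 0.81 × 6.9 = 5.5890 mm/d
ETc = Kc × ET₀ = 1.08 × 5.5890 = 6.0361 mm/d
Over 30 days: 6.0361 × 30 = 181.083 mm

181 mm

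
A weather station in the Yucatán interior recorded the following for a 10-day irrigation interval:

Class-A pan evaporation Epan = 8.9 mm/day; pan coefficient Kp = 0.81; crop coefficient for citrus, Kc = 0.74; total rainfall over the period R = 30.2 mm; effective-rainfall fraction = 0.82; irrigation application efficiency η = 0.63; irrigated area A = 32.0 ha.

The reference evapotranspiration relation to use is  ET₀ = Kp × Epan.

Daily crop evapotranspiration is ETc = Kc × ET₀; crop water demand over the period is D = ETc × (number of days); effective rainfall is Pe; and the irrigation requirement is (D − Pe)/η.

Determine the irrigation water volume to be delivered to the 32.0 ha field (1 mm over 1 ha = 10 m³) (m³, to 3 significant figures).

14500 m³

ET₀ = 0.81 × 8.9 = 7.2090 mm/d
ETc = Kc × ET₀ = 0.74 × 7.2090 = 5.3347 mm/d
Crop demand D = ETc × 10 d = 5.3347 × 10 = 53.347 mm
Pe = 0.82 × 30.2 = 24.764 mm
D − Pe = 53.347 − 24.764 = 28.583 mm
Gross irrigation = 28.583 / 0.63 = 45.370 mm
Volume = 45.370 mm × 32.0 ha × 10 = 14518.4 m³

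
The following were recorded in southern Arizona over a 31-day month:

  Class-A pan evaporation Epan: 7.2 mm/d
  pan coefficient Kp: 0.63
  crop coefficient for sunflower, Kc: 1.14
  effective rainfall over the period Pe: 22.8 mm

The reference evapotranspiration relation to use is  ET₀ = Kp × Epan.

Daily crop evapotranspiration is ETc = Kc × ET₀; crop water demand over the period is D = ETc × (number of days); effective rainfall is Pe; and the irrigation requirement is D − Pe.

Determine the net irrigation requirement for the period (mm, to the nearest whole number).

ET₀ = 0.63 × 7.2 = 4.5360 mm/d
ETc = Kc × ET₀ = 1.14 × 4.5360 = 5.1710 mm/d
Crop demand D = ETc × 31 d = 5.1710 × 31 = 160.301 mm
D − Pe = 160.301 − 22.8 = 137.501 mm

138 mm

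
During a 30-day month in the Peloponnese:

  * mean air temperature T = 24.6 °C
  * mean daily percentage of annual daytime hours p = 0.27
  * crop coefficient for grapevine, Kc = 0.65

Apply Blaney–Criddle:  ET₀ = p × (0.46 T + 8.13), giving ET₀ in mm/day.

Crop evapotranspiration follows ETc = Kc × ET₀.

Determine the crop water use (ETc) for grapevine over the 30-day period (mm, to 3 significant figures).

102 mm

ET₀ = 0.27 × (0.46 × 24.6 + 8.13) = 0.27 × 19.446 = 5.2504 mm/d
ETc = Kc × ET₀ = 0.65 × 5.2504 = 3.4128 mm/d
Over 30 days: 3.4128 × 30 = 102.384 mm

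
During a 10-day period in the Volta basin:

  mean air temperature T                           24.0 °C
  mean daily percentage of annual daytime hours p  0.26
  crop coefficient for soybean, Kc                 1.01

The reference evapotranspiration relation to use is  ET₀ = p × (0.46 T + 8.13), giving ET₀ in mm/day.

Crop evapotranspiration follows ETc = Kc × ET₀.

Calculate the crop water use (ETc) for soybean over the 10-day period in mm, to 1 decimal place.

ET₀ = 0.26 × (0.46 × 24.0 + 8.13) = 0.26 × 19.170 = 4.9842 mm/d
ETc = Kc × ET₀ = 1.01 × 4.9842 = 5.0340 mm/d
Over 10 days: 5.0340 × 10 = 50.340 mm

50.3 mm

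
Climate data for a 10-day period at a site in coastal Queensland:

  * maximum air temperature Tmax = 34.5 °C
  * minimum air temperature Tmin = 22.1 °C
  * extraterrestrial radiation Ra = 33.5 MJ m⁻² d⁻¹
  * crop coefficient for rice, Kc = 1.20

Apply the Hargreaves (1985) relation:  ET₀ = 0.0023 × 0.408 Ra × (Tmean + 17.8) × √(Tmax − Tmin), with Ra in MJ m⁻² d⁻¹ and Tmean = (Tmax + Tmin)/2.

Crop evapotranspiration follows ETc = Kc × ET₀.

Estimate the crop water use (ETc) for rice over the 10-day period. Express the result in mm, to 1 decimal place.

61.2 mm

Tmean = (34.5 + 22.1)/2 = 28.30 °C
0.408 Ra = 0.408 × 33.5 = 13.6680 mm/d equivalent
ET₀ = 0.0023 × 13.6680 × (28.30 + 17.8) × √12.4 = 0.0023 × 13.6680 × 46.10 × 3.5214 = 5.1033 mm/d
ETc = Kc × ET₀ = 1.20 × 5.1033 = 6.1240 mm/d
Over 10 days: 6.1240 × 10 = 61.240 mm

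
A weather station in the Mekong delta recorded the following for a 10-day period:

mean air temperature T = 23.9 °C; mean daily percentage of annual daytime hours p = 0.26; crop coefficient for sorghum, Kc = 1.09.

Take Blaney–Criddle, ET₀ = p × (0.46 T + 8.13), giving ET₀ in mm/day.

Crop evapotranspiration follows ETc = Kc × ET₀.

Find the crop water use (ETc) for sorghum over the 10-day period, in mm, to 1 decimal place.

ET₀ = 0.26 × (0.46 × 23.9 + 8.13) = 0.26 × 19.124 = 4.9722 mm/d
ETc = Kc × ET₀ = 1.09 × 4.9722 = 5.4197 mm/d
Over 10 days: 5.4197 × 10 = 54.197 mm

54.2 mm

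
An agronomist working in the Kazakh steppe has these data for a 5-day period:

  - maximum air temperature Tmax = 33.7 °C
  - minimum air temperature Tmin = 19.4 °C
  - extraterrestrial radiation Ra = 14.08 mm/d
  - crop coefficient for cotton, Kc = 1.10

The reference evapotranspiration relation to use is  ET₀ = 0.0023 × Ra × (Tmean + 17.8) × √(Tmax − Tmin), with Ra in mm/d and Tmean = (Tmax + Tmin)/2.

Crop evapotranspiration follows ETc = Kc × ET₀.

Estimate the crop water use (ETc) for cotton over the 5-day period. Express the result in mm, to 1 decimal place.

Tmean = (33.7 + 19.4)/2 = 26.55 °C
ET₀ = 0.0023 × 14.08 × (26.55 + 17.8) × √14.3 = 0.0023 × 14.08 × 44.35 × 3.7815 = 5.4311 mm/d
ETc = Kc × ET₀ = 1.10 × 5.4311 = 5.9742 mm/d
Over 5 days: 5.9742 × 5 = 29.871 mm

29.9 mm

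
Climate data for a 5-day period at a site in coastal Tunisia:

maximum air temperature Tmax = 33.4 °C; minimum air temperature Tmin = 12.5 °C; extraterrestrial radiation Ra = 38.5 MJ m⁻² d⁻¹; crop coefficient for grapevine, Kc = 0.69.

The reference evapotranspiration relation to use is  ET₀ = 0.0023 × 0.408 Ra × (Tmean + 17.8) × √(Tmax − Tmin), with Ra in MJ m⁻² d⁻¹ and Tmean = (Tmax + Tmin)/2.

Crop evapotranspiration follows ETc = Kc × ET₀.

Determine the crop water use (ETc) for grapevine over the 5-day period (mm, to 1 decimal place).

23.2 mm

Tmean = (33.4 + 12.5)/2 = 22.95 °C
0.408 Ra = 0.408 × 38.5 = 15.7080 mm/d equivalent
ET₀ = 0.0023 × 15.7080 × (22.95 + 17.8) × √20.9 = 0.0023 × 15.7080 × 40.75 × 4.5717 = 6.7306 mm/d
ETc = Kc × ET₀ = 0.69 × 6.7306 = 4.6441 mm/d
Over 5 days: 4.6441 × 5 = 23.221 mm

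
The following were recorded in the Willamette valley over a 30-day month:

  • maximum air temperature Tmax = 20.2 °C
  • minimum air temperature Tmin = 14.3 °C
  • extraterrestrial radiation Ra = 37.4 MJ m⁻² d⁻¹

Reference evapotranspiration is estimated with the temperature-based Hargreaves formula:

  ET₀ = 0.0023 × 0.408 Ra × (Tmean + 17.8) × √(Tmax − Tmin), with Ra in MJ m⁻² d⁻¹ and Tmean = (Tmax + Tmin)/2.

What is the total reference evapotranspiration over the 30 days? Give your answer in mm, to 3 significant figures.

Tmean = (20.2 + 14.3)/2 = 17.25 °C
0.408 Ra = 0.408 × 37.4 = 15.2592 mm/d equivalent
ET₀ = 0.0023 × 15.2592 × (17.25 + 17.8) × √5.9 = 0.0023 × 15.2592 × 35.05 × 2.4290 = 2.9880 mm/d
Over 30 days: 2.9880 × 30 = 89.640 mm

89.6 mm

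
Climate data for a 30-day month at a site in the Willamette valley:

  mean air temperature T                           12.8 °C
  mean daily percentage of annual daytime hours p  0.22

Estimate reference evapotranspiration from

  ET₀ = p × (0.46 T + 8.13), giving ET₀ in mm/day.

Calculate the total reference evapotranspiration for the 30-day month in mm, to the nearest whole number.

ET₀ = 0.22 × (0.46 × 12.8 + 8.13) = 0.22 × 14.018 = 3.0840 mm/d
Monthly total = 3.0840 × 30 = 92.520 mm

93 mm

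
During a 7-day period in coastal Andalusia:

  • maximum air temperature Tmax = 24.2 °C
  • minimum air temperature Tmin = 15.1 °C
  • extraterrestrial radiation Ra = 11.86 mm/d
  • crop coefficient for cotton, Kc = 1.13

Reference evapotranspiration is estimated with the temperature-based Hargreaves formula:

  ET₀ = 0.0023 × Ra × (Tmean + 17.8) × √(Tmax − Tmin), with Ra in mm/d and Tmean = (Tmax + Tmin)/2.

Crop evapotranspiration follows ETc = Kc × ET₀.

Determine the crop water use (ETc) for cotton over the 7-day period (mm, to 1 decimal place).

24.4 mm

Tmean = (24.2 + 15.1)/2 = 19.65 °C
ET₀ = 0.0023 × 11.86 × (19.65 + 17.8) × √9.1 = 0.0023 × 11.86 × 37.45 × 3.0166 = 3.0816 mm/d
ETc = Kc × ET₀ = 1.13 × 3.0816 = 3.4822 mm/d
Over 7 days: 3.4822 × 7 = 24.375 mm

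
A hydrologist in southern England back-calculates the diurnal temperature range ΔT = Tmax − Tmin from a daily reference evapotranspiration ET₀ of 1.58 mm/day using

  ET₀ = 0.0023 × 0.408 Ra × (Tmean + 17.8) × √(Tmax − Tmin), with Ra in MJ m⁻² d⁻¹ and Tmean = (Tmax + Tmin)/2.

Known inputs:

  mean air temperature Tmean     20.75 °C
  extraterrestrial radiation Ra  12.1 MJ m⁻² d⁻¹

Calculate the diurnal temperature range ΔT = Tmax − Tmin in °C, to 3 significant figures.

√ΔT = ET₀ / [0.0023 × 0.408 × Ra × (Tmean+17.8)] = 1.58 / (0.0023 × 4.9368 × 38.55) = 3.6096
ΔT = 3.6096² = 13.029 °C

13.0 °C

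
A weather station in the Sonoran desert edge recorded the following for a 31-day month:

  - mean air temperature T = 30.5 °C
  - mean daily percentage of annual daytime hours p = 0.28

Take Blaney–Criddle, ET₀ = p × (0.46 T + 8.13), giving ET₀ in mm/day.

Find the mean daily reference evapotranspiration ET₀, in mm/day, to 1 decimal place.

ET₀ = 0.28 × (0.46 × 30.5 + 8.13) = 0.28 × 22.160 = 6.2048 mm/d

6.2 mm/day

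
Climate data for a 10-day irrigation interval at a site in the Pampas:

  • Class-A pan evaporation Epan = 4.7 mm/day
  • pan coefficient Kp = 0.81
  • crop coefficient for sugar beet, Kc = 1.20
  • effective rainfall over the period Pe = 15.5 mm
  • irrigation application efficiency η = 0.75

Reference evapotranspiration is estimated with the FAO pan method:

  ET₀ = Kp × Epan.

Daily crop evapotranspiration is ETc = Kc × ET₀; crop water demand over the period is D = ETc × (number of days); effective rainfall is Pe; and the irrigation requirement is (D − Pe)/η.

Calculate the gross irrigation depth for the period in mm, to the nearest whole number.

ET₀ = 0.81 × 4.7 = 3.8070 mm/d
ETc = Kc × ET₀ = 1.20 × 3.8070 = 4.5684 mm/d
Crop demand D = ETc × 10 d = 4.5684 × 10 = 45.684 mm
D − Pe = 45.684 − 15.5 = 30.184 mm
Gross irrigation = 30.184 / 0.75 = 40.245 mm

40 mm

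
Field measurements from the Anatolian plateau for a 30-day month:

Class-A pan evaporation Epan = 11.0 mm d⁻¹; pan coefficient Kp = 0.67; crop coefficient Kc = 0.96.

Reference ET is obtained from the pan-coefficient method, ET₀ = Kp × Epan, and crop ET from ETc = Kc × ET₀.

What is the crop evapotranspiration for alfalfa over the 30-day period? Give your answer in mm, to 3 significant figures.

ET₀ = 0.67 × 11.0 = 7.3700 mm/d
ETc = Kc × ET₀ = 0.96 × 7.3700 = 7.0752 mm/d
Over 30 days: 7.0752 × 30 = 212.256 mm

212 mm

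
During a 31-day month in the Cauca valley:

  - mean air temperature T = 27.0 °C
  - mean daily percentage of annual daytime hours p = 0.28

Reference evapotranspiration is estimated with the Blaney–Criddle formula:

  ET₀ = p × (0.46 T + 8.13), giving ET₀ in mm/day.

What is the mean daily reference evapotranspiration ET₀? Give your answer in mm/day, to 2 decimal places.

5.75 mm/day

ET₀ = 0.28 × (0.46 × 27.0 + 8.13) = 0.28 × 20.550 = 5.7540 mm/d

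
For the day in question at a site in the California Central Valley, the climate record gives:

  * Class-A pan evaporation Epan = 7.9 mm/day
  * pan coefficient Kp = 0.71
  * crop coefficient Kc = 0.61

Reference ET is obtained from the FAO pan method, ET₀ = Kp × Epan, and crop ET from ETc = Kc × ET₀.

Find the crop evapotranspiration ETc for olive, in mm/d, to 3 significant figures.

3.42 mm/d

ET₀ = 0.71 × 7.9 = 5.6090 mm/d
ETc = Kc × ET₀ = 0.61 × 5.6090 = 3.4215 mm/d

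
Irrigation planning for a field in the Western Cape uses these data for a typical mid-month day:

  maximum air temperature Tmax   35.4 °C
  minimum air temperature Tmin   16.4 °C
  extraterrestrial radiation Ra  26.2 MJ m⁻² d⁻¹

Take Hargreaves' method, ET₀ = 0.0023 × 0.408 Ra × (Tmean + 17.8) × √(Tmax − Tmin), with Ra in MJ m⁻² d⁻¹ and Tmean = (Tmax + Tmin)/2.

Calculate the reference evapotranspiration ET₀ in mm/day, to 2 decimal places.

Tmean = (35.4 + 16.4)/2 = 25.90 °C
0.408 Ra = 0.408 × 26.2 = 10.6896 mm/d equivalent
ET₀ = 0.0023 × 10.6896 × (25.90 + 17.8) × √19.0 = 0.0023 × 10.6896 × 43.70 × 4.3589 = 4.6833 mm/d

4.68 mm/day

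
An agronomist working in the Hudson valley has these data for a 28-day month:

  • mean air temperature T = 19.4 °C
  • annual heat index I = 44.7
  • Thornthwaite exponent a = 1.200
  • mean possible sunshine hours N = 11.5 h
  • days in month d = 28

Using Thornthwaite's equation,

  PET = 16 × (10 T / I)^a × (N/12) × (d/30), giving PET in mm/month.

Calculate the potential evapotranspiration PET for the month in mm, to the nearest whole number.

10T/I = 10 × 19.4 / 44.7 = 4.3400
(10T/I)^a = 4.3400^1.200 = 5.8209
Uncorrected PET = 16 × 5.8209 = 93.134 mm
Correction = (N/12)(d/30) = (11.5/12)(28/30) = 0.8944
PET = 93.134 × 0.8944 = 83.299 mm/month

83 mm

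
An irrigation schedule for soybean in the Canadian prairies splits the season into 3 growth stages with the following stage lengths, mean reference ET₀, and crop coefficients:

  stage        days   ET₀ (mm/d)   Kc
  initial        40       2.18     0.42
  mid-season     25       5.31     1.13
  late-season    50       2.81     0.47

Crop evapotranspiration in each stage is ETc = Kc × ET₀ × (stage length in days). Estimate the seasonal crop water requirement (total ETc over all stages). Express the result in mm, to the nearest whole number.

253 mm

initial: 0.42 × 2.18 × 40 = 36.62 mm
mid-season: 1.13 × 5.31 × 25 = 150.01 mm
late-season: 0.47 × 2.81 × 50 = 66.04 mm
Seasonal total = 252.67 mm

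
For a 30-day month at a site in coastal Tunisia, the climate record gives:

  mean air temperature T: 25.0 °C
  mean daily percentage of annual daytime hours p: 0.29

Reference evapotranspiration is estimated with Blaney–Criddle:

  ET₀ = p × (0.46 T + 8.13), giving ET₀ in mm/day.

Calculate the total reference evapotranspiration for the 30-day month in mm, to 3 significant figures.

ET₀ = 0.29 × (0.46 × 25.0 + 8.13) = 0.29 × 19.630 = 5.6927 mm/d
Monthly total = 5.6927 × 30 = 170.781 mm

171 mm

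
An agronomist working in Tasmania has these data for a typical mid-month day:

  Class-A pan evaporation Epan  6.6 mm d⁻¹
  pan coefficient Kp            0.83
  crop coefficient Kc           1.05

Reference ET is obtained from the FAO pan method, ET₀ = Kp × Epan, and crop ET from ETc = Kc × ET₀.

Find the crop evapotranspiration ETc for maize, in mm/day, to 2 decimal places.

5.75 mm/day

ET₀ = 0.83 × 6.6 = 5.4780 mm/d
ETc = Kc × ET₀ = 1.05 × 5.4780 = 5.7519 mm/d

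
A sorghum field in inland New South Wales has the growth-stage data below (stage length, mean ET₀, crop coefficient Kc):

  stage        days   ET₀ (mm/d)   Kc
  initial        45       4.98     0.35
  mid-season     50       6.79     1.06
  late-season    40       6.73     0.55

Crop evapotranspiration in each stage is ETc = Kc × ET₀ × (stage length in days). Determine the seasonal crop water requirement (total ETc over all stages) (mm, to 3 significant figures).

initial: 0.35 × 4.98 × 45 = 78.44 mm
mid-season: 1.06 × 6.79 × 50 = 359.87 mm
late-season: 0.55 × 6.73 × 40 = 148.06 mm
Seasonal total = 586.37 mm

586 mm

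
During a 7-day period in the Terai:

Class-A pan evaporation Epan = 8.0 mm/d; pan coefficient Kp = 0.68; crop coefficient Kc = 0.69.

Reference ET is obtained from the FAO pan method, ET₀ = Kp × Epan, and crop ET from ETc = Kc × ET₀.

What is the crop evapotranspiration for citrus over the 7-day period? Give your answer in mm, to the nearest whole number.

ET₀ = 0.68 × 8.0 = 5.4400 mm/d
ETc = Kc × ET₀ = 0.69 × 5.4400 = 3.7536 mm/d
Over 7 days: 3.7536 × 7 = 26.275 mm

26 mm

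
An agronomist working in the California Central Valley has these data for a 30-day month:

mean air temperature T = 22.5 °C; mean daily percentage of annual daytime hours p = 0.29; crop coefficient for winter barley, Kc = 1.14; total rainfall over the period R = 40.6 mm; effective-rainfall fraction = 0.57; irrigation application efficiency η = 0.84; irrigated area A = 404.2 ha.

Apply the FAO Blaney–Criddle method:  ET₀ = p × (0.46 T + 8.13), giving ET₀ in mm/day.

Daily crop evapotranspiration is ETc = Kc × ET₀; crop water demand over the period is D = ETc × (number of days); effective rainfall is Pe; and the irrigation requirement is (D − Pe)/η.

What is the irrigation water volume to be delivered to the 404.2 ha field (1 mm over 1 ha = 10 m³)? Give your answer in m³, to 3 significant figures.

771000 m³

ET₀ = 0.29 × (0.46 × 22.5 + 8.13) = 0.29 × 18.480 = 5.3592 mm/d
ETc = Kc × ET₀ = 1.14 × 5.3592 = 6.1095 mm/d
Crop demand D = ETc × 30 d = 6.1095 × 30 = 183.285 mm
Pe = 0.57 × 40.6 = 23.142 mm
D − Pe = 183.285 − 23.142 = 160.143 mm
Gross irrigation = 160.143 / 0.84 = 190.646 mm
Volume = 190.646 mm × 404.2 ha × 10 = 770591.1 m³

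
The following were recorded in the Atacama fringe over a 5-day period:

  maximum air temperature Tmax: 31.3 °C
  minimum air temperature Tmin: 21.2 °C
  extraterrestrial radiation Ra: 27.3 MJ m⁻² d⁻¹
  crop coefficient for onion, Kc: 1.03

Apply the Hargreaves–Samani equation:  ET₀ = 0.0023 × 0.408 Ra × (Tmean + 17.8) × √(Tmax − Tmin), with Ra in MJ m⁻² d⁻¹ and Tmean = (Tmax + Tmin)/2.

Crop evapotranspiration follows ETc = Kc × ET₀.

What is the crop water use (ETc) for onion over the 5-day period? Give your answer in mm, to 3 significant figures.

18.5 mm

Tmean = (31.3 + 21.2)/2 = 26.25 °C
0.408 Ra = 0.408 × 27.3 = 11.1384 mm/d equivalent
ET₀ = 0.0023 × 11.1384 × (26.25 + 17.8) × √10.1 = 0.0023 × 11.1384 × 44.05 × 3.1780 = 3.5863 mm/d
ETc = Kc × ET₀ = 1.03 × 3.5863 = 3.6939 mm/d
Over 5 days: 3.6939 × 5 = 18.470 mm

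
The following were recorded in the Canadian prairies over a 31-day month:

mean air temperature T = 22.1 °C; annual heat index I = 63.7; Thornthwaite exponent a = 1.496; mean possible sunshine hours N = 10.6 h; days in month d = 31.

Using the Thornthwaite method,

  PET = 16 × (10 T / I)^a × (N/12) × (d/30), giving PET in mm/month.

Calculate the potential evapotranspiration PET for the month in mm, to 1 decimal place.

10T/I = 10 × 22.1 / 63.7 = 3.4694
(10T/I)^a = 3.4694^1.496 = 6.4301
Uncorrected PET = 16 × 6.4301 = 102.882 mm
Correction = (N/12)(d/30) = (10.6/12)(31/30) = 0.9128
PET = 102.882 × 0.9128 = 93.911 mm/month

93.9 mm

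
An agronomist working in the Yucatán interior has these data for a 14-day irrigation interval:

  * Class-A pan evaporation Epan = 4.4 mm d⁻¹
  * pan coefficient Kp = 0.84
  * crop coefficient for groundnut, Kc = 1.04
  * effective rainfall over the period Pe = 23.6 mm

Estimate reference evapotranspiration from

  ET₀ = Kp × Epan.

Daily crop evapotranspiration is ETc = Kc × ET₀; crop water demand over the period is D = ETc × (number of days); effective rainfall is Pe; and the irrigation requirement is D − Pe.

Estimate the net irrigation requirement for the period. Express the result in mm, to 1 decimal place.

30.2 mm

ET₀ = 0.84 × 4.4 = 3.6960 mm/d
ETc = Kc × ET₀ = 1.04 × 3.6960 = 3.8438 mm/d
Crop demand D = ETc × 14 d = 3.8438 × 14 = 53.813 mm
D − Pe = 53.813 − 23.6 = 30.213 mm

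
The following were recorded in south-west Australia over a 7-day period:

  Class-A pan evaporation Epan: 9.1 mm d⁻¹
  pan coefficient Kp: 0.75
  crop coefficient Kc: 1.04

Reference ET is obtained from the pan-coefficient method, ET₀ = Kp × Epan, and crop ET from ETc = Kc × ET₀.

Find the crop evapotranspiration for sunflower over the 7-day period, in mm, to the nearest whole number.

ET₀ = 0.75 × 9.1 = 6.8250 mm/d
ETc = Kc × ET₀ = 1.04 × 6.8250 = 7.0980 mm/d
Over 7 days: 7.0980 × 7 = 49.686 mm

50 mm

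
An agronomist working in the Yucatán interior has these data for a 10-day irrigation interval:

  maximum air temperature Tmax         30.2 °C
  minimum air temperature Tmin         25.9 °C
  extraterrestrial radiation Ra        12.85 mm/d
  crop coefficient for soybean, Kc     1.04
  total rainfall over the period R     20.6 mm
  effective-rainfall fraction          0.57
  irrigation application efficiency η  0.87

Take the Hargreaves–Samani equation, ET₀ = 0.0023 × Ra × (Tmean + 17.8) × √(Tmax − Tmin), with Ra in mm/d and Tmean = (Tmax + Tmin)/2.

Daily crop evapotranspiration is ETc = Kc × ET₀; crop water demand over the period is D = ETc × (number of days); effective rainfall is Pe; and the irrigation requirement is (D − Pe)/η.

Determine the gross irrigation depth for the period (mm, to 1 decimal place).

Tmean = (30.2 + 25.9)/2 = 28.05 °C
ET₀ = 0.0023 × 12.85 × (28.05 + 17.8) × √4.3 = 0.0023 × 12.85 × 45.85 × 2.0736 = 2.8099 mm/d
ETc = Kc × ET₀ = 1.04 × 2.8099 = 2.9223 mm/d
Crop demand D = ETc × 10 d = 2.9223 × 10 = 29.223 mm
Pe = 0.57 × 20.6 = 11.742 mm
D − Pe = 29.223 − 11.742 = 17.481 mm
Gross irrigation = 17.481 / 0.87 = 20.093 mm

20.1 mm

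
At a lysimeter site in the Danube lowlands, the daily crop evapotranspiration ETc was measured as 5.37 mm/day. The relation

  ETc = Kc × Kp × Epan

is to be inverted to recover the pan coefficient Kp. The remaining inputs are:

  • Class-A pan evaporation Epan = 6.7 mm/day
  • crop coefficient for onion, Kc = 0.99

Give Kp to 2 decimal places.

0.81

ETc = Kc × Kp × Epan  ⇒  Kp = ETc / (Kc × Epan)
Kp = 5.37 / (0.99 × 6.7) = 5.37 / 6.633 = 0.8096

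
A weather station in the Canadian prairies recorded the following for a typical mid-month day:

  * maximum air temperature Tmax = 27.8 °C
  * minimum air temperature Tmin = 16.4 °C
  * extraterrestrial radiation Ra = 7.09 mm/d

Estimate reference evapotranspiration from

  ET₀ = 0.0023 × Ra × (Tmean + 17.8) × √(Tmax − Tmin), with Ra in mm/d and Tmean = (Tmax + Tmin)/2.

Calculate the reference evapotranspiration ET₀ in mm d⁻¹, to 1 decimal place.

Tmean = (27.8 + 16.4)/2 = 22.10 °C
ET₀ = 0.0023 × 7.09 × (22.10 + 17.8) × √11.4 = 0.0023 × 7.09 × 39.90 × 3.3764 = 2.1969 mm/d

2.2 mm d⁻¹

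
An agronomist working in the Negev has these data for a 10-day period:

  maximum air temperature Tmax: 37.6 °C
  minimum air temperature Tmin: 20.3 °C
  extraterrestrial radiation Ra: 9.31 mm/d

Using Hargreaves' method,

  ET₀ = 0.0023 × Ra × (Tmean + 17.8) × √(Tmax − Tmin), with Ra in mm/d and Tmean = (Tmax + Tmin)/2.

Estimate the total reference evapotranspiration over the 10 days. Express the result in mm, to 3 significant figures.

41.6 mm

Tmean = (37.6 + 20.3)/2 = 28.95 °C
ET₀ = 0.0023 × 9.31 × (28.95 + 17.8) × √17.3 = 0.0023 × 9.31 × 46.75 × 4.1593 = 4.1637 mm/d
Over 10 days: 4.1637 × 10 = 41.637 mm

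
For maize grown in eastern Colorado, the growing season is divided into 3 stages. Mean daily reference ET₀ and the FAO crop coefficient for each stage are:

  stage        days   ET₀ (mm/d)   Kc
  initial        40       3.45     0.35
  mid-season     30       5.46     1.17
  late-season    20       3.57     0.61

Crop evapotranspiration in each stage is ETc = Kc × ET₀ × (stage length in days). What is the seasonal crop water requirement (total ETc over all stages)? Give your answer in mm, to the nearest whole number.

initial: 0.35 × 3.45 × 40 = 48.30 mm
mid-season: 1.17 × 5.46 × 30 = 191.65 mm
late-season: 0.61 × 3.57 × 20 = 43.55 mm
Seasonal total = 283.50 mm

284 mm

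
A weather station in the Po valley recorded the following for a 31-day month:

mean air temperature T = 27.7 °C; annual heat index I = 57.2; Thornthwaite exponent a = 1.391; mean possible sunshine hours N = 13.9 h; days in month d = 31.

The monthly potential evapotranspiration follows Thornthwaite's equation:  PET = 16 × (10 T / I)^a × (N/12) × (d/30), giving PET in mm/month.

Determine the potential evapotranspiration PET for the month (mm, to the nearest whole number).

172 mm

10T/I = 10 × 27.7 / 57.2 = 4.8427
(10T/I)^a = 4.8427^1.391 = 8.9734
Uncorrected PET = 16 × 8.9734 = 143.574 mm
Correction = (N/12)(d/30) = (13.9/12)(31/30) = 1.1969
PET = 143.574 × 1.1969 = 171.844 mm/month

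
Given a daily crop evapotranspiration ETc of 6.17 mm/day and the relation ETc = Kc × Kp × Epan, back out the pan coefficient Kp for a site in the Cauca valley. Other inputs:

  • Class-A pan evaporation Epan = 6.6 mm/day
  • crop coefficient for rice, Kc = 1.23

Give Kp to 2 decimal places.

0.76

ETc = Kc × Kp × Epan  ⇒  Kp = ETc / (Kc × Epan)
Kp = 6.17 / (1.23 × 6.6) = 6.17 / 8.118 = 0.7600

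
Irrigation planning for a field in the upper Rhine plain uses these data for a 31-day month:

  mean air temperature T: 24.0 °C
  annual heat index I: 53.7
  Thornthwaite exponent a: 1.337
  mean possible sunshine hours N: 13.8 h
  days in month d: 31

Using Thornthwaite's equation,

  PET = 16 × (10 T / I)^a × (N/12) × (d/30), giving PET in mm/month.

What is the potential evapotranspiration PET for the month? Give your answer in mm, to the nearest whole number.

141 mm

10T/I = 10 × 24.0 / 53.7 = 4.4693
(10T/I)^a = 4.4693^1.337 = 7.4024
Uncorrected PET = 16 × 7.4024 = 118.438 mm
Correction = (N/12)(d/30) = (13.8/12)(31/30) = 1.1883
PET = 118.438 × 1.1883 = 140.740 mm/month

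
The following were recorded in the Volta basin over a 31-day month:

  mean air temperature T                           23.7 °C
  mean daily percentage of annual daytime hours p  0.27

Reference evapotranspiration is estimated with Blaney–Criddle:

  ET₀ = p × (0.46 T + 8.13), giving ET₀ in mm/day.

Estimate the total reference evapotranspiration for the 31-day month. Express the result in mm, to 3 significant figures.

159 mm

ET₀ = 0.27 × (0.46 × 23.7 + 8.13) = 0.27 × 19.032 = 5.1386 mm/d
Monthly total = 5.1386 × 31 = 159.297 mm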